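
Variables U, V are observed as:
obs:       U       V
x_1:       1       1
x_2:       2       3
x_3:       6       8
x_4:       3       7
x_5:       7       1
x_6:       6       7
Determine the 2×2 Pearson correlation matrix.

Step 1 — column means:
  mean(U) = (1 + 2 + 6 + 3 + 7 + 6) / 6 = 25/6 = 4.1667
  mean(V) = (1 + 3 + 8 + 7 + 1 + 7) / 6 = 27/6 = 4.5

Step 2 — sample variances and covariances s[i,j] = (1/(n-1)) · Σ_k (x_{k,i} - mean_i) · (x_{k,j} - mean_j), with n-1 = 5:
  s[U,U] = ((-3.1667)·(-3.1667) + (-2.1667)·(-2.1667) + (1.8333)·(1.8333) + (-1.1667)·(-1.1667) + (2.8333)·(2.8333) + (1.8333)·(1.8333)) / 5 = 30.8333/5 = 6.1667
  s[U,V] = ((-3.1667)·(-3.5) + (-2.1667)·(-1.5) + (1.8333)·(3.5) + (-1.1667)·(2.5) + (2.8333)·(-3.5) + (1.8333)·(2.5)) / 5 = 12.5/5 = 2.5
  s[V,V] = ((-3.5)·(-3.5) + (-1.5)·(-1.5) + (3.5)·(3.5) + (2.5)·(2.5) + (-3.5)·(-3.5) + (2.5)·(2.5)) / 5 = 51.5/5 = 10.3
  Sample standard deviations s_i = √(s[i,i]):
  s(U) = √(6.1667) = 2.4833
  s(V) = √(10.3) = 3.2094

Step 3 — r_{ij} = s_{ij} / (s_i · s_j):
  r[U,U] = 1 (diagonal).
  r[U,V] = 2.5 / (2.4833 · 3.2094) = 2.5 / 7.9697 = 0.3137
  r[V,V] = 1 (diagonal).

R is symmetric with unit diagonal. Assembling:

R = [[1, 0.3137],
 [0.3137, 1]]


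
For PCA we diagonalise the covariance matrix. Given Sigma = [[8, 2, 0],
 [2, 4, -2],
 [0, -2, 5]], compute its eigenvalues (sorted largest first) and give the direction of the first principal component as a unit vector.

Step 1 — characteristic polynomial p(λ) = det(λI - Sigma) = λ³ - tr·λ² + c_1·λ - det, where tr = trace, c_1 = sum of the principal 2×2 minors, det = det(Sigma):
  tr = 8 + 4 + 5 = 17,
  c_1 = (8·4 - (2)²) + (8·5 - (0)²) + (4·5 - (-2)²) = 28 + 40 + 16 = 84,
  det = 8·(4·5 - (-2)²) - (2)·((2)·5 - (-2)·(0)) + (0)·((2)·(-2) - 4·(0)) = 8·(16) - (2)·(10) + (0)·(-4) = 108.
  So p(λ) = λ³ - 17λ² + 84λ - 108.
Step 2 — look for an integer root (rational root theorem: any rational root is an integer divisor of 108). Testing λ = 2:
  p(2) = 8 - 68 + 168 - 108 = 0  ✓
  Dividing out (λ - 2): p(λ) = (λ - 2)(λ² - 15λ + 54).
Step 3 — remaining eigenvalues from the quadratic λ² - 15λ + 54 = 0:
  Δ = 15² - 4·54 = 225 - 216 = 9,  λ = (15 ± √9)/2 = (15 ± 3)/2 = 9 or 6.
  Sorted: λ_1 = 9,  λ_2 = 6,  λ_3 = 2  (check: sum = 17 = tr ✓).

Step 4 — unit eigenvector for λ_1 = 9: v spans the null space of (Sigma - λ_1 I), whose rows are
  r_1 = (-1, 2, 0),  r_2 = (2, -5, -2),  r_3 = (0, -2, -4).
  v is orthogonal to every row, so take v ∝ r_1 × r_2 = ((2)·(-2) - (0)·(-5), (0)·(2) - (-1)·(-2), (-1)·(-5) - (2)·(2)) = (-4, -2, 1).
  Rescale (multiply by -1 so the first nonzero entry is positive): u = (4, 2, -1).
  ||u|| = √((4)² + (2)² + (-1)²) = √(21) ≈ 4.5826,  v_1 = u/||u|| ≈ (0.8729, 0.4364, -0.2182) (||v_1|| = 1).

λ_1 = 9,  λ_2 = 6,  λ_3 = 2;  v_1 ≈ (0.8729, 0.4364, -0.2182)


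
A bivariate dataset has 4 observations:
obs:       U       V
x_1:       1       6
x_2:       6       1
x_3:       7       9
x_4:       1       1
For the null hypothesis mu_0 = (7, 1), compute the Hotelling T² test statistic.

Step 1 — sample mean vector:
  mean(U) = (1 + 6 + 7 + 1) / 4 = 15/4 = 3.75
  mean(V) = (6 + 1 + 9 + 1) / 4 = 17/4 = 4.25
  x̄ = (3.75, 4.25),  deviation x̄ - mu_0 = (3.75, 4.25) - (7, 1) = (-3.25, 3.25).

Step 2 — sample covariance matrix, S[i,j] = (1/(n-1)) · Σ_k (x_{k,i} - mean_i) · (x_{k,j} - mean_j), divisor n-1 = 3:
  S[U,U] = ((-2.75)·(-2.75) + (2.25)·(2.25) + (3.25)·(3.25) + (-2.75)·(-2.75)) / 3 = 30.75/3 = 10.25
  S[U,V] = ((-2.75)·(1.75) + (2.25)·(-3.25) + (3.25)·(4.75) + (-2.75)·(-3.25)) / 3 = 12.25/3 = 4.0833
  S[V,V] = ((1.75)·(1.75) + (-3.25)·(-3.25) + (4.75)·(4.75) + (-3.25)·(-3.25)) / 3 = 46.75/3 = 15.5833
  S = [[10.25, 4.0833],
 [4.0833, 15.5833]].

Step 3 — invert S. det(S) = 10.25·15.5833 - (4.0833)² = 143.0556.
  S^{-1} = (1/det) · [[d, -b], [-b, a]] = [[0.1089, -0.0285],
 [-0.0285, 0.0717]].

Step 4 — quadratic form (x̄ - mu_0)^T · S^{-1} · (x̄ - mu_0):
  S^{-1} · (x̄ - mu_0) = (-0.4468, 0.3256),
  (x̄ - mu_0)^T · [...] = (-3.25)·(-0.4468) + (3.25)·(0.3256) = 2.5104.

Step 5 — scale by n: T² = 4 · 2.5104 = 10.0416.

T² ≈ 10.0416


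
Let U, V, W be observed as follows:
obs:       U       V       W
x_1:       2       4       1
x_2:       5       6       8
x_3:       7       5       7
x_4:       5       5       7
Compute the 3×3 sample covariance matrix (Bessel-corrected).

Step 1 — column means:
  mean(U) = (2 + 5 + 7 + 5) / 4 = 19/4 = 4.75
  mean(V) = (4 + 6 + 5 + 5) / 4 = 20/4 = 5
  mean(W) = (1 + 8 + 7 + 7) / 4 = 23/4 = 5.75

Step 2 — sample covariance S[i,j] = (1/(n-1)) · Σ_k (x_{k,i} - mean_i) · (x_{k,j} - mean_j), with n-1 = 3.
  S[U,U] = ((-2.75)·(-2.75) + (0.25)·(0.25) + (2.25)·(2.25) + (0.25)·(0.25)) / 3 = 12.75/3 = 4.25
  S[U,V] = ((-2.75)·(-1) + (0.25)·(1) + (2.25)·(0) + (0.25)·(0)) / 3 = 3/3 = 1
  S[U,W] = ((-2.75)·(-4.75) + (0.25)·(2.25) + (2.25)·(1.25) + (0.25)·(1.25)) / 3 = 16.75/3 = 5.5833
  S[V,V] = ((-1)·(-1) + (1)·(1) + (0)·(0) + (0)·(0)) / 3 = 2/3 = 0.6667
  S[V,W] = ((-1)·(-4.75) + (1)·(2.25) + (0)·(1.25) + (0)·(1.25)) / 3 = 7/3 = 2.3333
  S[W,W] = ((-4.75)·(-4.75) + (2.25)·(2.25) + (1.25)·(1.25) + (1.25)·(1.25)) / 3 = 30.75/3 = 10.25

S is symmetric (S[j,i] = S[i,j]). Assembling:

S = [[4.25, 1, 5.5833],
 [1, 0.6667, 2.3333],
 [5.5833, 2.3333, 10.25]]


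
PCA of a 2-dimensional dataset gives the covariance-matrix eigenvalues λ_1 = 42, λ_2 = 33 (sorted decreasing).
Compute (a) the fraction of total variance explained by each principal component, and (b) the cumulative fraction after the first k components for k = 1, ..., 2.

Step 1 — total variance = trace(Sigma) = Σ λ_i = 42 + 33 = 75.

Step 2 — fraction explained by component i = λ_i / Σ λ:
  PC1: 42/75 = 0.56
  PC2: 33/75 = 0.44

Step 3 — cumulative fraction after k components = (λ_1 + ... + λ_k) / Σ λ:
  k = 1: 42/75 = 0.56
  k = 2: (42 + 33)/75 = 75/75 = 1

Summary (fraction, with percent):

explained: PC1 0.56 (56%), PC2 0.44 (44%);  cumulative: 0.56, 1


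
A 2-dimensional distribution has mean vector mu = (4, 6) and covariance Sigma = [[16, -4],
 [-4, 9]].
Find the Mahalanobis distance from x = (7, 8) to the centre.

Step 1 — centre the observation: (x - mu) = (3, 2).

Step 2 — invert Sigma. det(Sigma) = 16·9 - (-4)² = 128.
  Sigma^{-1} = (1/det) · [[d, -b], [-b, a]] = [[0.0703, 0.0312],
 [0.0312, 0.125]].

Step 3 — form the quadratic (x - mu)^T · Sigma^{-1} · (x - mu):
  Sigma^{-1} · (x - mu) = (0.2734, 0.3438).
  (x - mu)^T · [Sigma^{-1} · (x - mu)] = (3)·(0.2734) + (2)·(0.3438) = 1.5078.

Step 4 — take square root: d = √(1.5078) ≈ 1.2279.

d(x, mu) = √(1.5078) ≈ 1.2279


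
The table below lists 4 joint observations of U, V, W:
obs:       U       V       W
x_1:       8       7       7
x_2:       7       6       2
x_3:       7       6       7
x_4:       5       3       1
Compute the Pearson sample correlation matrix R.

Step 1 — column means:
  mean(U) = (8 + 7 + 7 + 5) / 4 = 27/4 = 6.75
  mean(V) = (7 + 6 + 6 + 3) / 4 = 22/4 = 5.5
  mean(W) = (7 + 2 + 7 + 1) / 4 = 17/4 = 4.25

Step 2 — sample variances and covariances s[i,j] = (1/(n-1)) · Σ_k (x_{k,i} - mean_i) · (x_{k,j} - mean_j), with n-1 = 3:
  s[U,U] = ((1.25)·(1.25) + (0.25)·(0.25) + (0.25)·(0.25) + (-1.75)·(-1.75)) / 3 = 4.75/3 = 1.5833
  s[U,V] = ((1.25)·(1.5) + (0.25)·(0.5) + (0.25)·(0.5) + (-1.75)·(-2.5)) / 3 = 6.5/3 = 2.1667
  s[U,W] = ((1.25)·(2.75) + (0.25)·(-2.25) + (0.25)·(2.75) + (-1.75)·(-3.25)) / 3 = 9.25/3 = 3.0833
  s[V,V] = ((1.5)·(1.5) + (0.5)·(0.5) + (0.5)·(0.5) + (-2.5)·(-2.5)) / 3 = 9/3 = 3
  s[V,W] = ((1.5)·(2.75) + (0.5)·(-2.25) + (0.5)·(2.75) + (-2.5)·(-3.25)) / 3 = 12.5/3 = 4.1667
  s[W,W] = ((2.75)·(2.75) + (-2.25)·(-2.25) + (2.75)·(2.75) + (-3.25)·(-3.25)) / 3 = 30.75/3 = 10.25
  Sample standard deviations s_i = √(s[i,i]):
  s(U) = √(1.5833) = 1.2583
  s(V) = √(3) = 1.7321
  s(W) = √(10.25) = 3.2016

Step 3 — r_{ij} = s_{ij} / (s_i · s_j):
  r[U,U] = 1 (diagonal).
  r[U,V] = 2.1667 / (1.2583 · 1.7321) = 2.1667 / 2.1794 = 0.9941
  r[U,W] = 3.0833 / (1.2583 · 3.2016) = 3.0833 / 4.0285 = 0.7654
  r[V,V] = 1 (diagonal).
  r[V,W] = 4.1667 / (1.7321 · 3.2016) = 4.1667 / 5.5453 = 0.7514
  r[W,W] = 1 (diagonal).

R is symmetric with unit diagonal. Assembling:

R = [[1, 0.9941, 0.7654],
 [0.9941, 1, 0.7514],
 [0.7654, 0.7514, 1]]


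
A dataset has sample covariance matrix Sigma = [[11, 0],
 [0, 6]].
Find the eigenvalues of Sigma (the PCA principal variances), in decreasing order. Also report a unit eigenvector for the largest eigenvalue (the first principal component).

Step 1 — characteristic polynomial of 2×2 Sigma:
  det(Sigma - λI) = λ² - trace · λ + det = 0.
  trace = 11 + 6 = 17, det = 11·6 - (0)² = 66.
Step 2 — discriminant:
  Δ = trace² - 4·det = 289 - 264 = 25.
Step 3 — eigenvalues:
  λ = (trace ± √Δ)/2 = (17 ± 5)/2,
  λ_1 = 11,  λ_2 = 6.

Step 4 — unit eigenvector for λ_1: Sigma is diagonal, so its eigenvectors are the coordinate axes. λ_1 = 11 is the diagonal entry on the first coordinate axis, hence
  v_1 = (1, 0) (||v_1|| = 1).

λ_1 = 11,  λ_2 = 6;  v_1 ≈ (1, 0)


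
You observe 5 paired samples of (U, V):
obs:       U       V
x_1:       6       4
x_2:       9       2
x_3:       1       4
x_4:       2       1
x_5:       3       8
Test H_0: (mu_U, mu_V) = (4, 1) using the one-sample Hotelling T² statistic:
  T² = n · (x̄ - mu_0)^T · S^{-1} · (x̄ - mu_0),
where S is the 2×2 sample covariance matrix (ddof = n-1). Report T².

Step 1 — sample mean vector:
  mean(U) = (6 + 9 + 1 + 2 + 3) / 5 = 21/5 = 4.2
  mean(V) = (4 + 2 + 4 + 1 + 8) / 5 = 19/5 = 3.8
  x̄ = (4.2, 3.8),  deviation x̄ - mu_0 = (4.2, 3.8) - (4, 1) = (0.2, 2.8).

Step 2 — sample covariance matrix, S[i,j] = (1/(n-1)) · Σ_k (x_{k,i} - mean_i) · (x_{k,j} - mean_j), divisor n-1 = 4:
  S[U,U] = ((1.8)·(1.8) + (4.8)·(4.8) + (-3.2)·(-3.2) + (-2.2)·(-2.2) + (-1.2)·(-1.2)) / 4 = 42.8/4 = 10.7
  S[U,V] = ((1.8)·(0.2) + (4.8)·(-1.8) + (-3.2)·(0.2) + (-2.2)·(-2.8) + (-1.2)·(4.2)) / 4 = -7.8/4 = -1.95
  S[V,V] = ((0.2)·(0.2) + (-1.8)·(-1.8) + (0.2)·(0.2) + (-2.8)·(-2.8) + (4.2)·(4.2)) / 4 = 28.8/4 = 7.2
  S = [[10.7, -1.95],
 [-1.95, 7.2]].

Step 3 — invert S. det(S) = 10.7·7.2 - (-1.95)² = 73.2375.
  S^{-1} = (1/det) · [[d, -b], [-b, a]] = [[0.0983, 0.0266],
 [0.0266, 0.1461]].

Step 4 — quadratic form (x̄ - mu_0)^T · S^{-1} · (x̄ - mu_0):
  S^{-1} · (x̄ - mu_0) = (0.0942, 0.4144),
  (x̄ - mu_0)^T · [...] = (0.2)·(0.0942) + (2.8)·(0.4144) = 1.1792.

Step 5 — scale by n: T² = 5 · 1.1792 = 5.8959.

T² ≈ 5.8959


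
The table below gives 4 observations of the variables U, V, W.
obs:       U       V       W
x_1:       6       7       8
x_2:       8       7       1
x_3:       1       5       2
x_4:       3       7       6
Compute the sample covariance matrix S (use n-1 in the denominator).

Step 1 — column means:
  mean(U) = (6 + 8 + 1 + 3) / 4 = 18/4 = 4.5
  mean(V) = (7 + 7 + 5 + 7) / 4 = 26/4 = 6.5
  mean(W) = (8 + 1 + 2 + 6) / 4 = 17/4 = 4.25

Step 2 — sample covariance S[i,j] = (1/(n-1)) · Σ_k (x_{k,i} - mean_i) · (x_{k,j} - mean_j), with n-1 = 3.
  S[U,U] = ((1.5)·(1.5) + (3.5)·(3.5) + (-3.5)·(-3.5) + (-1.5)·(-1.5)) / 3 = 29/3 = 9.6667
  S[U,V] = ((1.5)·(0.5) + (3.5)·(0.5) + (-3.5)·(-1.5) + (-1.5)·(0.5)) / 3 = 7/3 = 2.3333
  S[U,W] = ((1.5)·(3.75) + (3.5)·(-3.25) + (-3.5)·(-2.25) + (-1.5)·(1.75)) / 3 = -0.5/3 = -0.1667
  S[V,V] = ((0.5)·(0.5) + (0.5)·(0.5) + (-1.5)·(-1.5) + (0.5)·(0.5)) / 3 = 3/3 = 1
  S[V,W] = ((0.5)·(3.75) + (0.5)·(-3.25) + (-1.5)·(-2.25) + (0.5)·(1.75)) / 3 = 4.5/3 = 1.5
  S[W,W] = ((3.75)·(3.75) + (-3.25)·(-3.25) + (-2.25)·(-2.25) + (1.75)·(1.75)) / 3 = 32.75/3 = 10.9167

S is symmetric (S[j,i] = S[i,j]). Assembling:

S = [[9.6667, 2.3333, -0.1667],
 [2.3333, 1, 1.5],
 [-0.1667, 1.5, 10.9167]]


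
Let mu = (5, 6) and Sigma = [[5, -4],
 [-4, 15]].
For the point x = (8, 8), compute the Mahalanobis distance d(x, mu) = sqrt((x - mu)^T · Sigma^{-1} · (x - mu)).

Step 1 — centre the observation: (x - mu) = (3, 2).

Step 2 — invert Sigma. det(Sigma) = 5·15 - (-4)² = 59.
  Sigma^{-1} = (1/det) · [[d, -b], [-b, a]] = [[0.2542, 0.0678],
 [0.0678, 0.0847]].

Step 3 — form the quadratic (x - mu)^T · Sigma^{-1} · (x - mu):
  Sigma^{-1} · (x - mu) = (0.8983, 0.3729).
  (x - mu)^T · [Sigma^{-1} · (x - mu)] = (3)·(0.8983) + (2)·(0.3729) = 3.4407.

Step 4 — take square root: d = √(3.4407) ≈ 1.8549.

d(x, mu) = √(3.4407) ≈ 1.8549


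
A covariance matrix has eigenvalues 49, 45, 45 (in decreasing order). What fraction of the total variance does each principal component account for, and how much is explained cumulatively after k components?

Step 1 — total variance = trace(Sigma) = Σ λ_i = 49 + 45 + 45 = 139.

Step 2 — fraction explained by component i = λ_i / Σ λ:
  PC1: 49/139 = 0.3525
  PC2: 45/139 = 0.3237
  PC3: 45/139 = 0.3237

Step 3 — cumulative fraction after k components = (λ_1 + ... + λ_k) / Σ λ:
  k = 1: 49/139 = 0.3525
  k = 2: (49 + 45)/139 = 94/139 = 0.6763
  k = 3: (49 + 45 + 45)/139 = 139/139 = 1

Summary (fraction, with percent):

explained: PC1 0.3525 (35.25%), PC2 0.3237 (32.37%), PC3 0.3237 (32.37%);  cumulative: 0.3525, 0.6763, 1


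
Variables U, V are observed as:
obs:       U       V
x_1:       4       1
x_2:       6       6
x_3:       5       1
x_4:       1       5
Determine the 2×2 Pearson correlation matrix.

Step 1 — column means:
  mean(U) = (4 + 6 + 5 + 1) / 4 = 16/4 = 4
  mean(V) = (1 + 6 + 1 + 5) / 4 = 13/4 = 3.25

Step 2 — sample variances and covariances s[i,j] = (1/(n-1)) · Σ_k (x_{k,i} - mean_i) · (x_{k,j} - mean_j), with n-1 = 3:
  s[U,U] = ((0)·(0) + (2)·(2) + (1)·(1) + (-3)·(-3)) / 3 = 14/3 = 4.6667
  s[U,V] = ((0)·(-2.25) + (2)·(2.75) + (1)·(-2.25) + (-3)·(1.75)) / 3 = -2/3 = -0.6667
  s[V,V] = ((-2.25)·(-2.25) + (2.75)·(2.75) + (-2.25)·(-2.25) + (1.75)·(1.75)) / 3 = 20.75/3 = 6.9167
  Sample standard deviations s_i = √(s[i,i]):
  s(U) = √(4.6667) = 2.1602
  s(V) = √(6.9167) = 2.63

Step 3 — r_{ij} = s_{ij} / (s_i · s_j):
  r[U,U] = 1 (diagonal).
  r[U,V] = -0.6667 / (2.1602 · 2.63) = -0.6667 / 5.6814 = -0.1173
  r[V,V] = 1 (diagonal).

R is symmetric with unit diagonal. Assembling:

R = [[1, -0.1173],
 [-0.1173, 1]]


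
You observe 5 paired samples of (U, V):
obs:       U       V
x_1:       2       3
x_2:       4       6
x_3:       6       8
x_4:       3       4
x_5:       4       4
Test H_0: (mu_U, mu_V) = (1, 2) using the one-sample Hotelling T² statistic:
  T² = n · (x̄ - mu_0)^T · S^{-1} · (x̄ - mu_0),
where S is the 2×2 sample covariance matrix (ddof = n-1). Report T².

Step 1 — sample mean vector:
  mean(U) = (2 + 4 + 6 + 3 + 4) / 5 = 19/5 = 3.8
  mean(V) = (3 + 6 + 8 + 4 + 4) / 5 = 25/5 = 5
  x̄ = (3.8, 5),  deviation x̄ - mu_0 = (3.8, 5) - (1, 2) = (2.8, 3).

Step 2 — sample covariance matrix, S[i,j] = (1/(n-1)) · Σ_k (x_{k,i} - mean_i) · (x_{k,j} - mean_j), divisor n-1 = 4:
  S[U,U] = ((-1.8)·(-1.8) + (0.2)·(0.2) + (2.2)·(2.2) + (-0.8)·(-0.8) + (0.2)·(0.2)) / 4 = 8.8/4 = 2.2
  S[U,V] = ((-1.8)·(-2) + (0.2)·(1) + (2.2)·(3) + (-0.8)·(-1) + (0.2)·(-1)) / 4 = 11/4 = 2.75
  S[V,V] = ((-2)·(-2) + (1)·(1) + (3)·(3) + (-1)·(-1) + (-1)·(-1)) / 4 = 16/4 = 4
  S = [[2.2, 2.75],
 [2.75, 4]].

Step 3 — invert S. det(S) = 2.2·4 - (2.75)² = 1.2375.
  S^{-1} = (1/det) · [[d, -b], [-b, a]] = [[3.2323, -2.2222],
 [-2.2222, 1.7778]].

Step 4 — quadratic form (x̄ - mu_0)^T · S^{-1} · (x̄ - mu_0):
  S^{-1} · (x̄ - mu_0) = (2.3838, -0.8889),
  (x̄ - mu_0)^T · [...] = (2.8)·(2.3838) + (3)·(-0.8889) = 4.0081.

Step 5 — scale by n: T² = 5 · 4.0081 = 20.0404.

T² ≈ 20.0404


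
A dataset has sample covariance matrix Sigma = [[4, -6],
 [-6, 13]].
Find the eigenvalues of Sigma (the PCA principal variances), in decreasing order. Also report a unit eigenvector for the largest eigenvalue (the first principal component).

Step 1 — characteristic polynomial of 2×2 Sigma:
  det(Sigma - λI) = λ² - trace · λ + det = 0.
  trace = 4 + 13 = 17, det = 4·13 - (-6)² = 16.
Step 2 — discriminant:
  Δ = trace² - 4·det = 289 - 64 = 225.
Step 3 — eigenvalues:
  λ = (trace ± √Δ)/2 = (17 ± 15)/2,
  λ_1 = 16,  λ_2 = 1.

Step 4 — unit eigenvector for λ_1: solve (Sigma - λ_1 I)v = 0. First row:
  (4 - 16)·v_x + (-6)·v_y = 0, i.e. (-12)·v_x + (-6)·v_y = 0,
  so v ∝ (b, λ_1 - a) = (-6, 12); multiply by -1 so the first entry is positive: u = (6, -12).
  ||u|| = √((6)² + (-12)²) = √(180) ≈ 13.4164,
  v_1 = u/||u|| ≈ (0.4472, -0.8944) (||v_1|| = 1).

λ_1 = 16,  λ_2 = 1;  v_1 ≈ (0.4472, -0.8944)


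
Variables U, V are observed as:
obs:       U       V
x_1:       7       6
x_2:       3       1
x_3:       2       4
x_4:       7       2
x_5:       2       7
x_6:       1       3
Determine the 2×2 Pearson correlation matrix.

Step 1 — column means:
  mean(U) = (7 + 3 + 2 + 7 + 2 + 1) / 6 = 22/6 = 3.6667
  mean(V) = (6 + 1 + 4 + 2 + 7 + 3) / 6 = 23/6 = 3.8333

Step 2 — sample variances and covariances s[i,j] = (1/(n-1)) · Σ_k (x_{k,i} - mean_i) · (x_{k,j} - mean_j), with n-1 = 5:
  s[U,U] = ((3.3333)·(3.3333) + (-0.6667)·(-0.6667) + (-1.6667)·(-1.6667) + (3.3333)·(3.3333) + (-1.6667)·(-1.6667) + (-2.6667)·(-2.6667)) / 5 = 35.3333/5 = 7.0667
  s[U,V] = ((3.3333)·(2.1667) + (-0.6667)·(-2.8333) + (-1.6667)·(0.1667) + (3.3333)·(-1.8333) + (-1.6667)·(3.1667) + (-2.6667)·(-0.8333)) / 5 = -0.3333/5 = -0.0667
  s[V,V] = ((2.1667)·(2.1667) + (-2.8333)·(-2.8333) + (0.1667)·(0.1667) + (-1.8333)·(-1.8333) + (3.1667)·(3.1667) + (-0.8333)·(-0.8333)) / 5 = 26.8333/5 = 5.3667
  Sample standard deviations s_i = √(s[i,i]):
  s(U) = √(7.0667) = 2.6583
  s(V) = √(5.3667) = 2.3166

Step 3 — r_{ij} = s_{ij} / (s_i · s_j):
  r[U,U] = 1 (diagonal).
  r[U,V] = -0.0667 / (2.6583 · 2.3166) = -0.0667 / 6.1583 = -0.0108
  r[V,V] = 1 (diagonal).

R is symmetric with unit diagonal. Assembling:

R = [[1, -0.0108],
 [-0.0108, 1]]


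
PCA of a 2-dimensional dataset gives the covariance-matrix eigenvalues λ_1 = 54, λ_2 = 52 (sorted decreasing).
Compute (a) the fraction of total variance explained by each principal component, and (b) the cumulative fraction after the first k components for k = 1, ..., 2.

Step 1 — total variance = trace(Sigma) = Σ λ_i = 54 + 52 = 106.

Step 2 — fraction explained by component i = λ_i / Σ λ:
  PC1: 54/106 = 0.5094
  PC2: 52/106 = 0.4906

Step 3 — cumulative fraction after k components = (λ_1 + ... + λ_k) / Σ λ:
  k = 1: 54/106 = 0.5094
  k = 2: (54 + 52)/106 = 106/106 = 1

Summary (fraction, with percent):

explained: PC1 0.5094 (50.94%), PC2 0.4906 (49.06%);  cumulative: 0.5094, 1


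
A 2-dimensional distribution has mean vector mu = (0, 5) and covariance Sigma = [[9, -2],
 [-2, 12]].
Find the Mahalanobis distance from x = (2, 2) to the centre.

Step 1 — centre the observation: (x - mu) = (2, -3).

Step 2 — invert Sigma. det(Sigma) = 9·12 - (-2)² = 104.
  Sigma^{-1} = (1/det) · [[d, -b], [-b, a]] = [[0.1154, 0.0192],
 [0.0192, 0.0865]].

Step 3 — form the quadratic (x - mu)^T · Sigma^{-1} · (x - mu):
  Sigma^{-1} · (x - mu) = (0.1731, -0.2212).
  (x - mu)^T · [Sigma^{-1} · (x - mu)] = (2)·(0.1731) + (-3)·(-0.2212) = 1.0096.

Step 4 — take square root: d = √(1.0096) ≈ 1.0048.

d(x, mu) = √(1.0096) ≈ 1.0048


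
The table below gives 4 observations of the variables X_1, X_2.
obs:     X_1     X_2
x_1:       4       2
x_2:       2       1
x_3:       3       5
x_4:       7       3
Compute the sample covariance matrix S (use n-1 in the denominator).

Step 1 — column means:
  mean(X_1) = (4 + 2 + 3 + 7) / 4 = 16/4 = 4
  mean(X_2) = (2 + 1 + 5 + 3) / 4 = 11/4 = 2.75

Step 2 — sample covariance S[i,j] = (1/(n-1)) · Σ_k (x_{k,i} - mean_i) · (x_{k,j} - mean_j), with n-1 = 3.
  S[X_1,X_1] = ((0)·(0) + (-2)·(-2) + (-1)·(-1) + (3)·(3)) / 3 = 14/3 = 4.6667
  S[X_1,X_2] = ((0)·(-0.75) + (-2)·(-1.75) + (-1)·(2.25) + (3)·(0.25)) / 3 = 2/3 = 0.6667
  S[X_2,X_2] = ((-0.75)·(-0.75) + (-1.75)·(-1.75) + (2.25)·(2.25) + (0.25)·(0.25)) / 3 = 8.75/3 = 2.9167

S is symmetric (S[j,i] = S[i,j]). Assembling:

S = [[4.6667, 0.6667],
 [0.6667, 2.9167]]


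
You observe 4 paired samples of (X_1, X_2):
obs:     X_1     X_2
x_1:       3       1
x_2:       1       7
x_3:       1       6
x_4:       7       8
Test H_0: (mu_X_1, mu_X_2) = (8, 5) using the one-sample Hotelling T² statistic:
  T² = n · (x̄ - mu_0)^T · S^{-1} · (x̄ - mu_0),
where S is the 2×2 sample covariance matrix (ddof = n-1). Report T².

Step 1 — sample mean vector:
  mean(X_1) = (3 + 1 + 1 + 7) / 4 = 12/4 = 3
  mean(X_2) = (1 + 7 + 6 + 8) / 4 = 22/4 = 5.5
  x̄ = (3, 5.5),  deviation x̄ - mu_0 = (3, 5.5) - (8, 5) = (-5, 0.5).

Step 2 — sample covariance matrix, S[i,j] = (1/(n-1)) · Σ_k (x_{k,i} - mean_i) · (x_{k,j} - mean_j), divisor n-1 = 3:
  S[X_1,X_1] = ((0)·(0) + (-2)·(-2) + (-2)·(-2) + (4)·(4)) / 3 = 24/3 = 8
  S[X_1,X_2] = ((0)·(-4.5) + (-2)·(1.5) + (-2)·(0.5) + (4)·(2.5)) / 3 = 6/3 = 2
  S[X_2,X_2] = ((-4.5)·(-4.5) + (1.5)·(1.5) + (0.5)·(0.5) + (2.5)·(2.5)) / 3 = 29/3 = 9.6667
  S = [[8, 2],
 [2, 9.6667]].

Step 3 — invert S. det(S) = 8·9.6667 - (2)² = 73.3333.
  S^{-1} = (1/det) · [[d, -b], [-b, a]] = [[0.1318, -0.0273],
 [-0.0273, 0.1091]].

Step 4 — quadratic form (x̄ - mu_0)^T · S^{-1} · (x̄ - mu_0):
  S^{-1} · (x̄ - mu_0) = (-0.6727, 0.1909),
  (x̄ - mu_0)^T · [...] = (-5)·(-0.6727) + (0.5)·(0.1909) = 3.4591.

Step 5 — scale by n: T² = 4 · 3.4591 = 13.8364.

T² ≈ 13.8364


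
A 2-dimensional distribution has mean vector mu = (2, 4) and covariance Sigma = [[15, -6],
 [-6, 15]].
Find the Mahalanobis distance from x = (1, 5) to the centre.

Step 1 — centre the observation: (x - mu) = (-1, 1).

Step 2 — invert Sigma. det(Sigma) = 15·15 - (-6)² = 189.
  Sigma^{-1} = (1/det) · [[d, -b], [-b, a]] = [[0.0794, 0.0317],
 [0.0317, 0.0794]].

Step 3 — form the quadratic (x - mu)^T · Sigma^{-1} · (x - mu):
  Sigma^{-1} · (x - mu) = (-0.0476, 0.0476).
  (x - mu)^T · [Sigma^{-1} · (x - mu)] = (-1)·(-0.0476) + (1)·(0.0476) = 0.0952.

Step 4 — take square root: d = √(0.0952) ≈ 0.3086.

d(x, mu) = √(0.0952) ≈ 0.3086


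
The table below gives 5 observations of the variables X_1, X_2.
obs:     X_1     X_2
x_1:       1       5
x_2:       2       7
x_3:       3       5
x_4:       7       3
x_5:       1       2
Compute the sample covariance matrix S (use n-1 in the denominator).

Step 1 — column means:
  mean(X_1) = (1 + 2 + 3 + 7 + 1) / 5 = 14/5 = 2.8
  mean(X_2) = (5 + 7 + 5 + 3 + 2) / 5 = 22/5 = 4.4

Step 2 — sample covariance S[i,j] = (1/(n-1)) · Σ_k (x_{k,i} - mean_i) · (x_{k,j} - mean_j), with n-1 = 4.
  S[X_1,X_1] = ((-1.8)·(-1.8) + (-0.8)·(-0.8) + (0.2)·(0.2) + (4.2)·(4.2) + (-1.8)·(-1.8)) / 4 = 24.8/4 = 6.2
  S[X_1,X_2] = ((-1.8)·(0.6) + (-0.8)·(2.6) + (0.2)·(0.6) + (4.2)·(-1.4) + (-1.8)·(-2.4)) / 4 = -4.6/4 = -1.15
  S[X_2,X_2] = ((0.6)·(0.6) + (2.6)·(2.6) + (0.6)·(0.6) + (-1.4)·(-1.4) + (-2.4)·(-2.4)) / 4 = 15.2/4 = 3.8

S is symmetric (S[j,i] = S[i,j]). Assembling:

S = [[6.2, -1.15],
 [-1.15, 3.8]]


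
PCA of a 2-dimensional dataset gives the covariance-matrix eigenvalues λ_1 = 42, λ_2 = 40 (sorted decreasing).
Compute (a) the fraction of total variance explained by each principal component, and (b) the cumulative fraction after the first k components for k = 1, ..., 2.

Step 1 — total variance = trace(Sigma) = Σ λ_i = 42 + 40 = 82.

Step 2 — fraction explained by component i = λ_i / Σ λ:
  PC1: 42/82 = 0.5122
  PC2: 40/82 = 0.4878

Step 3 — cumulative fraction after k components = (λ_1 + ... + λ_k) / Σ λ:
  k = 1: 42/82 = 0.5122
  k = 2: (42 + 40)/82 = 82/82 = 1

Summary (fraction, with percent):

explained: PC1 0.5122 (51.22%), PC2 0.4878 (48.78%);  cumulative: 0.5122, 1


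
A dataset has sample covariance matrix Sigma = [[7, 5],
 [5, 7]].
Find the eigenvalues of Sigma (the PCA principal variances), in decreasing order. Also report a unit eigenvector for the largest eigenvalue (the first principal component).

Step 1 — characteristic polynomial of 2×2 Sigma:
  det(Sigma - λI) = λ² - trace · λ + det = 0.
  trace = 7 + 7 = 14, det = 7·7 - (5)² = 24.
Step 2 — discriminant:
  Δ = trace² - 4·det = 196 - 96 = 100.
Step 3 — eigenvalues:
  λ = (trace ± √Δ)/2 = (14 ± 10)/2,
  λ_1 = 12,  λ_2 = 2.

Step 4 — unit eigenvector for λ_1: solve (Sigma - λ_1 I)v = 0. First row:
  (7 - 12)·v_x + (5)·v_y = 0, i.e. (-5)·v_x + (5)·v_y = 0,
  so v ∝ (b, λ_1 - a) = (5, 5) = u.
  ||u|| = √((5)² + (5)²) = √(50) ≈ 7.0711,
  v_1 = u/||u|| ≈ (0.7071, 0.7071) (||v_1|| = 1).

λ_1 = 12,  λ_2 = 2;  v_1 ≈ (0.7071, 0.7071)


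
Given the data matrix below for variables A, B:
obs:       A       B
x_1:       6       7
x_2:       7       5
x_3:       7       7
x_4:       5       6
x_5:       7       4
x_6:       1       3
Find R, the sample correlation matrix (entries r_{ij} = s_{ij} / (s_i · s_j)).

Step 1 — column means:
  mean(A) = (6 + 7 + 7 + 5 + 7 + 1) / 6 = 33/6 = 5.5
  mean(B) = (7 + 5 + 7 + 6 + 4 + 3) / 6 = 32/6 = 5.3333

Step 2 — sample variances and covariances s[i,j] = (1/(n-1)) · Σ_k (x_{k,i} - mean_i) · (x_{k,j} - mean_j), with n-1 = 5:
  s[A,A] = ((0.5)·(0.5) + (1.5)·(1.5) + (1.5)·(1.5) + (-0.5)·(-0.5) + (1.5)·(1.5) + (-4.5)·(-4.5)) / 5 = 27.5/5 = 5.5
  s[A,B] = ((0.5)·(1.6667) + (1.5)·(-0.3333) + (1.5)·(1.6667) + (-0.5)·(0.6667) + (1.5)·(-1.3333) + (-4.5)·(-2.3333)) / 5 = 11/5 = 2.2
  s[B,B] = ((1.6667)·(1.6667) + (-0.3333)·(-0.3333) + (1.6667)·(1.6667) + (0.6667)·(0.6667) + (-1.3333)·(-1.3333) + (-2.3333)·(-2.3333)) / 5 = 13.3333/5 = 2.6667
  Sample standard deviations s_i = √(s[i,i]):
  s(A) = √(5.5) = 2.3452
  s(B) = √(2.6667) = 1.633

Step 3 — r_{ij} = s_{ij} / (s_i · s_j):
  r[A,A] = 1 (diagonal).
  r[A,B] = 2.2 / (2.3452 · 1.633) = 2.2 / 3.8297 = 0.5745
  r[B,B] = 1 (diagonal).

R is symmetric with unit diagonal. Assembling:

R = [[1, 0.5745],
 [0.5745, 1]]


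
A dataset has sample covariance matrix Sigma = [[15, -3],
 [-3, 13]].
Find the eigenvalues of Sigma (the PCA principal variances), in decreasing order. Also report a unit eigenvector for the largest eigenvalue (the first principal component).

Step 1 — characteristic polynomial of 2×2 Sigma:
  det(Sigma - λI) = λ² - trace · λ + det = 0.
  trace = 15 + 13 = 28, det = 15·13 - (-3)² = 186.
Step 2 — discriminant:
  Δ = trace² - 4·det = 784 - 744 = 40.
Step 3 — eigenvalues:
  λ = (trace ± √Δ)/2 = (28 ± 6.3246)/2,
  λ_1 = 17.1623,  λ_2 = 10.8377.

Step 4 — unit eigenvector for λ_1: solve (Sigma - λ_1 I)v = 0. First row:
  (15 - 17.1623)·v_x + (-3)·v_y = 0, i.e. (-2.1623)·v_x + (-3)·v_y = 0,
  so v ∝ (b, λ_1 - a) = (-3, 2.1623); multiply by -1 so the first entry is positive: u = (3, -2.1623).
  ||u|| = √((3)² + (-2.1623)²) = √(13.6754) ≈ 3.698,
  v_1 = u/||u|| ≈ (0.8112, -0.5847) (||v_1|| = 1).

λ_1 = 17.1623,  λ_2 = 10.8377;  v_1 ≈ (0.8112, -0.5847)


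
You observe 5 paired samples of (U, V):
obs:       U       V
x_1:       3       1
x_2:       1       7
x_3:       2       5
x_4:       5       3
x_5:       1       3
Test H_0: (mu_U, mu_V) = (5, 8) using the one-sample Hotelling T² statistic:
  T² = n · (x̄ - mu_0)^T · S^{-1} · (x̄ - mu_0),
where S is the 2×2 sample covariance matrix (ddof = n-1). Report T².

Step 1 — sample mean vector:
  mean(U) = (3 + 1 + 2 + 5 + 1) / 5 = 12/5 = 2.4
  mean(V) = (1 + 7 + 5 + 3 + 3) / 5 = 19/5 = 3.8
  x̄ = (2.4, 3.8),  deviation x̄ - mu_0 = (2.4, 3.8) - (5, 8) = (-2.6, -4.2).

Step 2 — sample covariance matrix, S[i,j] = (1/(n-1)) · Σ_k (x_{k,i} - mean_i) · (x_{k,j} - mean_j), divisor n-1 = 4:
  S[U,U] = ((0.6)·(0.6) + (-1.4)·(-1.4) + (-0.4)·(-0.4) + (2.6)·(2.6) + (-1.4)·(-1.4)) / 4 = 11.2/4 = 2.8
  S[U,V] = ((0.6)·(-2.8) + (-1.4)·(3.2) + (-0.4)·(1.2) + (2.6)·(-0.8) + (-1.4)·(-0.8)) / 4 = -7.6/4 = -1.9
  S[V,V] = ((-2.8)·(-2.8) + (3.2)·(3.2) + (1.2)·(1.2) + (-0.8)·(-0.8) + (-0.8)·(-0.8)) / 4 = 20.8/4 = 5.2
  S = [[2.8, -1.9],
 [-1.9, 5.2]].

Step 3 — invert S. det(S) = 2.8·5.2 - (-1.9)² = 10.95.
  S^{-1} = (1/det) · [[d, -b], [-b, a]] = [[0.4749, 0.1735],
 [0.1735, 0.2557]].

Step 4 — quadratic form (x̄ - mu_0)^T · S^{-1} · (x̄ - mu_0):
  S^{-1} · (x̄ - mu_0) = (-1.9635, -1.5251),
  (x̄ - mu_0)^T · [...] = (-2.6)·(-1.9635) + (-4.2)·(-1.5251) = 11.5105.

Step 5 — scale by n: T² = 5 · 11.5105 = 57.5525.

T² ≈ 57.5525


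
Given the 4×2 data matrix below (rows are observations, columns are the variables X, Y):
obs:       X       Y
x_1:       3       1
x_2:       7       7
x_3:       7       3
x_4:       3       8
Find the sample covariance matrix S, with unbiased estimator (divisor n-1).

Step 1 — column means:
  mean(X) = (3 + 7 + 7 + 3) / 4 = 20/4 = 5
  mean(Y) = (1 + 7 + 3 + 8) / 4 = 19/4 = 4.75

Step 2 — sample covariance S[i,j] = (1/(n-1)) · Σ_k (x_{k,i} - mean_i) · (x_{k,j} - mean_j), with n-1 = 3.
  S[X,X] = ((-2)·(-2) + (2)·(2) + (2)·(2) + (-2)·(-2)) / 3 = 16/3 = 5.3333
  S[X,Y] = ((-2)·(-3.75) + (2)·(2.25) + (2)·(-1.75) + (-2)·(3.25)) / 3 = 2/3 = 0.6667
  S[Y,Y] = ((-3.75)·(-3.75) + (2.25)·(2.25) + (-1.75)·(-1.75) + (3.25)·(3.25)) / 3 = 32.75/3 = 10.9167

S is symmetric (S[j,i] = S[i,j]). Assembling:

S = [[5.3333, 0.6667],
 [0.6667, 10.9167]]


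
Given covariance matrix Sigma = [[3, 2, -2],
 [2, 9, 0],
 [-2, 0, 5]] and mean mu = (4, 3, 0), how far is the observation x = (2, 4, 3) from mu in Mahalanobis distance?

Step 1 — centre the observation: (x - mu) = (-2, 1, 3).

Step 2 — invert Sigma (cofactor / det for 3×3, or solve directly):
  Sigma^{-1} = [[0.5696, -0.1266, 0.2278],
 [-0.1266, 0.1392, -0.0506],
 [0.2278, -0.0506, 0.2911]].

Step 3 — form the quadratic (x - mu)^T · Sigma^{-1} · (x - mu):
  Sigma^{-1} · (x - mu) = (-0.5823, 0.2405, 0.3671).
  (x - mu)^T · [Sigma^{-1} · (x - mu)] = (-2)·(-0.5823) + (1)·(0.2405) + (3)·(0.3671) = 2.5063.

Step 4 — take square root: d = √(2.5063) ≈ 1.5831.

d(x, mu) = √(2.5063) ≈ 1.5831


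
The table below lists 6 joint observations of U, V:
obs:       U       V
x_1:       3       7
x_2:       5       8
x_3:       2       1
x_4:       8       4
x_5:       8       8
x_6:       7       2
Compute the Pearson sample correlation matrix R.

Step 1 — column means:
  mean(U) = (3 + 5 + 2 + 8 + 8 + 7) / 6 = 33/6 = 5.5
  mean(V) = (7 + 8 + 1 + 4 + 8 + 2) / 6 = 30/6 = 5

Step 2 — sample variances and covariances s[i,j] = (1/(n-1)) · Σ_k (x_{k,i} - mean_i) · (x_{k,j} - mean_j), with n-1 = 5:
  s[U,U] = ((-2.5)·(-2.5) + (-0.5)·(-0.5) + (-3.5)·(-3.5) + (2.5)·(2.5) + (2.5)·(2.5) + (1.5)·(1.5)) / 5 = 33.5/5 = 6.7
  s[U,V] = ((-2.5)·(2) + (-0.5)·(3) + (-3.5)·(-4) + (2.5)·(-1) + (2.5)·(3) + (1.5)·(-3)) / 5 = 8/5 = 1.6
  s[V,V] = ((2)·(2) + (3)·(3) + (-4)·(-4) + (-1)·(-1) + (3)·(3) + (-3)·(-3)) / 5 = 48/5 = 9.6
  Sample standard deviations s_i = √(s[i,i]):
  s(U) = √(6.7) = 2.5884
  s(V) = √(9.6) = 3.0984

Step 3 — r_{ij} = s_{ij} / (s_i · s_j):
  r[U,U] = 1 (diagonal).
  r[U,V] = 1.6 / (2.5884 · 3.0984) = 1.6 / 8.02 = 0.1995
  r[V,V] = 1 (diagonal).

R is symmetric with unit diagonal. Assembling:

R = [[1, 0.1995],
 [0.1995, 1]]


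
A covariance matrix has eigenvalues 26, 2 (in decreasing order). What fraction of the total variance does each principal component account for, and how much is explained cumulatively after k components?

Step 1 — total variance = trace(Sigma) = Σ λ_i = 26 + 2 = 28.

Step 2 — fraction explained by component i = λ_i / Σ λ:
  PC1: 26/28 = 0.9286
  PC2: 2/28 = 0.0714

Step 3 — cumulative fraction after k components = (λ_1 + ... + λ_k) / Σ λ:
  k = 1: 26/28 = 0.9286
  k = 2: (26 + 2)/28 = 28/28 = 1

Summary (fraction, with percent):

explained: PC1 0.9286 (92.86%), PC2 0.0714 (7.14%);  cumulative: 0.9286, 1


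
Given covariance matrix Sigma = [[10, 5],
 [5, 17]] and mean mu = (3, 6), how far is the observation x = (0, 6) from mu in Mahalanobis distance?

Step 1 — centre the observation: (x - mu) = (-3, 0).

Step 2 — invert Sigma. det(Sigma) = 10·17 - (5)² = 145.
  Sigma^{-1} = (1/det) · [[d, -b], [-b, a]] = [[0.1172, -0.0345],
 [-0.0345, 0.069]].

Step 3 — form the quadratic (x - mu)^T · Sigma^{-1} · (x - mu):
  Sigma^{-1} · (x - mu) = (-0.3517, 0.1034).
  (x - mu)^T · [Sigma^{-1} · (x - mu)] = (-3)·(-0.3517) + (0)·(0.1034) = 1.0552.

Step 4 — take square root: d = √(1.0552) ≈ 1.0272.

d(x, mu) = √(1.0552) ≈ 1.0272


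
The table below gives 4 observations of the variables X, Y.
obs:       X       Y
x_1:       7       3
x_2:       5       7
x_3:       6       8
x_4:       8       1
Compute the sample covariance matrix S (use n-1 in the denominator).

Step 1 — column means:
  mean(X) = (7 + 5 + 6 + 8) / 4 = 26/4 = 6.5
  mean(Y) = (3 + 7 + 8 + 1) / 4 = 19/4 = 4.75

Step 2 — sample covariance S[i,j] = (1/(n-1)) · Σ_k (x_{k,i} - mean_i) · (x_{k,j} - mean_j), with n-1 = 3.
  S[X,X] = ((0.5)·(0.5) + (-1.5)·(-1.5) + (-0.5)·(-0.5) + (1.5)·(1.5)) / 3 = 5/3 = 1.6667
  S[X,Y] = ((0.5)·(-1.75) + (-1.5)·(2.25) + (-0.5)·(3.25) + (1.5)·(-3.75)) / 3 = -11.5/3 = -3.8333
  S[Y,Y] = ((-1.75)·(-1.75) + (2.25)·(2.25) + (3.25)·(3.25) + (-3.75)·(-3.75)) / 3 = 32.75/3 = 10.9167

S is symmetric (S[j,i] = S[i,j]). Assembling:

S = [[1.6667, -3.8333],
 [-3.8333, 10.9167]]


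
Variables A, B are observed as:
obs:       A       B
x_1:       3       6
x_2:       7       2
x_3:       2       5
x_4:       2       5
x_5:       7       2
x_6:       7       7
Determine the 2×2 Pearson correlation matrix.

Step 1 — column means:
  mean(A) = (3 + 7 + 2 + 2 + 7 + 7) / 6 = 28/6 = 4.6667
  mean(B) = (6 + 2 + 5 + 5 + 2 + 7) / 6 = 27/6 = 4.5

Step 2 — sample variances and covariances s[i,j] = (1/(n-1)) · Σ_k (x_{k,i} - mean_i) · (x_{k,j} - mean_j), with n-1 = 5:
  s[A,A] = ((-1.6667)·(-1.6667) + (2.3333)·(2.3333) + (-2.6667)·(-2.6667) + (-2.6667)·(-2.6667) + (2.3333)·(2.3333) + (2.3333)·(2.3333)) / 5 = 33.3333/5 = 6.6667
  s[A,B] = ((-1.6667)·(1.5) + (2.3333)·(-2.5) + (-2.6667)·(0.5) + (-2.6667)·(0.5) + (2.3333)·(-2.5) + (2.3333)·(2.5)) / 5 = -11/5 = -2.2
  s[B,B] = ((1.5)·(1.5) + (-2.5)·(-2.5) + (0.5)·(0.5) + (0.5)·(0.5) + (-2.5)·(-2.5) + (2.5)·(2.5)) / 5 = 21.5/5 = 4.3
  Sample standard deviations s_i = √(s[i,i]):
  s(A) = √(6.6667) = 2.582
  s(B) = √(4.3) = 2.0736

Step 3 — r_{ij} = s_{ij} / (s_i · s_j):
  r[A,A] = 1 (diagonal).
  r[A,B] = -2.2 / (2.582 · 2.0736) = -2.2 / 5.3541 = -0.4109
  r[B,B] = 1 (diagonal).

R is symmetric with unit diagonal. Assembling:

R = [[1, -0.4109],
 [-0.4109, 1]]


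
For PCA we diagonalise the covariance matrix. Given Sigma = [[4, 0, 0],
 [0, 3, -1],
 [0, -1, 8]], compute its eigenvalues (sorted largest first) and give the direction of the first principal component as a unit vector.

Step 1 — characteristic polynomial p(λ) = det(λI - Sigma) = λ³ - tr·λ² + c_1·λ - det, where tr = trace, c_1 = sum of the principal 2×2 minors, det = det(Sigma):
  tr = 4 + 3 + 8 = 15,
  c_1 = (4·3 - (0)²) + (4·8 - (0)²) + (3·8 - (-1)²) = 12 + 32 + 23 = 67,
  det = 4·(3·8 - (-1)²) - (0)·((0)·8 - (-1)·(0)) + (0)·((0)·(-1) - 3·(0)) = 4·(23) - (0)·(0) + (0)·(0) = 92.
  So p(λ) = λ³ - 15λ² + 67λ - 92.
Step 2 — look for an integer root (rational root theorem: any rational root is an integer divisor of 92). Testing λ = 4:
  p(4) = 64 - 240 + 268 - 92 = 0  ✓
  Dividing out (λ - 4): p(λ) = (λ - 4)(λ² - 11λ + 23).
Step 3 — remaining eigenvalues from the quadratic λ² - 11λ + 23 = 0:
  Δ = 11² - 4·23 = 121 - 92 = 29,  λ = (11 ± √29)/2 = (11 ± 5.3852)/2 ≈ 8.1926 or 2.8074.
  Sorted: λ_1 = 8.1926,  λ_2 = 4,  λ_3 = 2.8074  (check: sum = 15 = tr ✓).

Step 4 — unit eigenvector for λ_1 ≈ 8.1926: v spans the null space of (Sigma - λ_1 I), whose rows are
  r_1 = (-4.1926, 0, 0),  r_2 = (0, -5.1926, -1),  r_3 = (0, -1, -0.1926).
  v is orthogonal to every row, so take v ∝ r_1 × r_2 = ((0)·(-1) - (0)·(-5.1926), (0)·(0) - (-4.1926)·(-1), (-4.1926)·(-5.1926) - (0)·(0)) ≈ (0, -4.1926, 21.7703).
  Rescale (multiply by -1 so the first nonzero entry is positive): u = (0, 4.1926, -21.7703).
  ||u|| = √((0)² + (4.1926)² + (-21.7703)²) = √(491.525) ≈ 22.1704,  v_1 = u/||u|| ≈ (0, 0.1891, -0.982) (||v_1|| = 1).

λ_1 = 8.1926,  λ_2 = 4,  λ_3 = 2.8074;  v_1 ≈ (0, 0.1891, -0.982)


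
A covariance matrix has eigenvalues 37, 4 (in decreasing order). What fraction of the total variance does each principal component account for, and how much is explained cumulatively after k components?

Step 1 — total variance = trace(Sigma) = Σ λ_i = 37 + 4 = 41.

Step 2 — fraction explained by component i = λ_i / Σ λ:
  PC1: 37/41 = 0.9024
  PC2: 4/41 = 0.0976

Step 3 — cumulative fraction after k components = (λ_1 + ... + λ_k) / Σ λ:
  k = 1: 37/41 = 0.9024
  k = 2: (37 + 4)/41 = 41/41 = 1

Summary (fraction, with percent):

explained: PC1 0.9024 (90.24%), PC2 0.0976 (9.76%);  cumulative: 0.9024, 1


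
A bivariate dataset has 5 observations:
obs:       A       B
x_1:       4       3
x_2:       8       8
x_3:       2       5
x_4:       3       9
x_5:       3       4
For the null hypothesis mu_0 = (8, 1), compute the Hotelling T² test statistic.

Step 1 — sample mean vector:
  mean(A) = (4 + 8 + 2 + 3 + 3) / 5 = 20/5 = 4
  mean(B) = (3 + 8 + 5 + 9 + 4) / 5 = 29/5 = 5.8
  x̄ = (4, 5.8),  deviation x̄ - mu_0 = (4, 5.8) - (8, 1) = (-4, 4.8).

Step 2 — sample covariance matrix, S[i,j] = (1/(n-1)) · Σ_k (x_{k,i} - mean_i) · (x_{k,j} - mean_j), divisor n-1 = 4:
  S[A,A] = ((0)·(0) + (4)·(4) + (-2)·(-2) + (-1)·(-1) + (-1)·(-1)) / 4 = 22/4 = 5.5
  S[A,B] = ((0)·(-2.8) + (4)·(2.2) + (-2)·(-0.8) + (-1)·(3.2) + (-1)·(-1.8)) / 4 = 9/4 = 2.25
  S[B,B] = ((-2.8)·(-2.8) + (2.2)·(2.2) + (-0.8)·(-0.8) + (3.2)·(3.2) + (-1.8)·(-1.8)) / 4 = 26.8/4 = 6.7
  S = [[5.5, 2.25],
 [2.25, 6.7]].

Step 3 — invert S. det(S) = 5.5·6.7 - (2.25)² = 31.7875.
  S^{-1} = (1/det) · [[d, -b], [-b, a]] = [[0.2108, -0.0708],
 [-0.0708, 0.173]].

Step 4 — quadratic form (x̄ - mu_0)^T · S^{-1} · (x̄ - mu_0):
  S^{-1} · (x̄ - mu_0) = (-1.1829, 1.1136),
  (x̄ - mu_0)^T · [...] = (-4)·(-1.1829) + (4.8)·(1.1136) = 10.0769.

Step 5 — scale by n: T² = 5 · 10.0769 = 50.3846.

T² ≈ 50.3846


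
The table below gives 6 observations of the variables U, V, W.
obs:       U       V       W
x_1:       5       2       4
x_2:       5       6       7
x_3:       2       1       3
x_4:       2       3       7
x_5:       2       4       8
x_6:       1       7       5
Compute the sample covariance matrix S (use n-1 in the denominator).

Step 1 — column means:
  mean(U) = (5 + 5 + 2 + 2 + 2 + 1) / 6 = 17/6 = 2.8333
  mean(V) = (2 + 6 + 1 + 3 + 4 + 7) / 6 = 23/6 = 3.8333
  mean(W) = (4 + 7 + 3 + 7 + 8 + 5) / 6 = 34/6 = 5.6667

Step 2 — sample covariance S[i,j] = (1/(n-1)) · Σ_k (x_{k,i} - mean_i) · (x_{k,j} - mean_j), with n-1 = 5.
  S[U,U] = ((2.1667)·(2.1667) + (2.1667)·(2.1667) + (-0.8333)·(-0.8333) + (-0.8333)·(-0.8333) + (-0.8333)·(-0.8333) + (-1.8333)·(-1.8333)) / 5 = 14.8333/5 = 2.9667
  S[U,V] = ((2.1667)·(-1.8333) + (2.1667)·(2.1667) + (-0.8333)·(-2.8333) + (-0.8333)·(-0.8333) + (-0.8333)·(0.1667) + (-1.8333)·(3.1667)) / 5 = -2.1667/5 = -0.4333
  S[U,W] = ((2.1667)·(-1.6667) + (2.1667)·(1.3333) + (-0.8333)·(-2.6667) + (-0.8333)·(1.3333) + (-0.8333)·(2.3333) + (-1.8333)·(-0.6667)) / 5 = -0.3333/5 = -0.0667
  S[V,V] = ((-1.8333)·(-1.8333) + (2.1667)·(2.1667) + (-2.8333)·(-2.8333) + (-0.8333)·(-0.8333) + (0.1667)·(0.1667) + (3.1667)·(3.1667)) / 5 = 26.8333/5 = 5.3667
  S[V,W] = ((-1.8333)·(-1.6667) + (2.1667)·(1.3333) + (-2.8333)·(-2.6667) + (-0.8333)·(1.3333) + (0.1667)·(2.3333) + (3.1667)·(-0.6667)) / 5 = 10.6667/5 = 2.1333
  S[W,W] = ((-1.6667)·(-1.6667) + (1.3333)·(1.3333) + (-2.6667)·(-2.6667) + (1.3333)·(1.3333) + (2.3333)·(2.3333) + (-0.6667)·(-0.6667)) / 5 = 19.3333/5 = 3.8667

S is symmetric (S[j,i] = S[i,j]). Assembling:

S = [[2.9667, -0.4333, -0.0667],
 [-0.4333, 5.3667, 2.1333],
 [-0.0667, 2.1333, 3.8667]]
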